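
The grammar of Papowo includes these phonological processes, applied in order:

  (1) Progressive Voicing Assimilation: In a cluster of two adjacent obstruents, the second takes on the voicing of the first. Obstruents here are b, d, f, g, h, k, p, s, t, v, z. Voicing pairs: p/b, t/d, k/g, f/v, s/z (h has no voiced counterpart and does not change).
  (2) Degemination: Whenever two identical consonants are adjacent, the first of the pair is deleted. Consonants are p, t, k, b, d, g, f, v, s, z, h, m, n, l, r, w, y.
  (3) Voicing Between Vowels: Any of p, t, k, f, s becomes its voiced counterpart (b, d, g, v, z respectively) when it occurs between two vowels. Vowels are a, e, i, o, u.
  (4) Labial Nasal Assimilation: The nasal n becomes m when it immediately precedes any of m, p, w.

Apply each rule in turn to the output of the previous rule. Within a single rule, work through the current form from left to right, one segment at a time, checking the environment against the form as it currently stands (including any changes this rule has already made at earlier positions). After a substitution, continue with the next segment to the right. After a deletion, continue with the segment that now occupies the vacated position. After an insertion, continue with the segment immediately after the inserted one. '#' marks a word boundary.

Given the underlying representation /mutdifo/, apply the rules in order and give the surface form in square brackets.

(1) Progressive Voicing Assimilation: [mutdifo] → [muttifo]
(2) Degemination: [muttifo] → [mutifo]
(3) Voicing Between Vowels: [mutifo] → [mudivo]
(4) Labial Nasal Assimilation: no change — [mudivo]

[mudivo]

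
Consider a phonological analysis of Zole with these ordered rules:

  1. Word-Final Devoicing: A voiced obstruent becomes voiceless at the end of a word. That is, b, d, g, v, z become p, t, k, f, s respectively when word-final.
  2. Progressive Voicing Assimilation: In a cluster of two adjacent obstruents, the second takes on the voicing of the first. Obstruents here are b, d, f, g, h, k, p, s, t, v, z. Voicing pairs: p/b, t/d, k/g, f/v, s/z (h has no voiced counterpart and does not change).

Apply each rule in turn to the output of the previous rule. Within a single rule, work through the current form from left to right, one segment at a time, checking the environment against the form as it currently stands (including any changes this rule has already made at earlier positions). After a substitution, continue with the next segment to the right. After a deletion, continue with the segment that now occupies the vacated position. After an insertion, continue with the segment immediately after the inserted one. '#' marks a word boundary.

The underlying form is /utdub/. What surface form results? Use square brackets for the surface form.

[uttup]

1 Word-Final Devoicing: [utdub] → [utdup]
2 Progressive Voicing Assimilation: [utdup] → [uttup]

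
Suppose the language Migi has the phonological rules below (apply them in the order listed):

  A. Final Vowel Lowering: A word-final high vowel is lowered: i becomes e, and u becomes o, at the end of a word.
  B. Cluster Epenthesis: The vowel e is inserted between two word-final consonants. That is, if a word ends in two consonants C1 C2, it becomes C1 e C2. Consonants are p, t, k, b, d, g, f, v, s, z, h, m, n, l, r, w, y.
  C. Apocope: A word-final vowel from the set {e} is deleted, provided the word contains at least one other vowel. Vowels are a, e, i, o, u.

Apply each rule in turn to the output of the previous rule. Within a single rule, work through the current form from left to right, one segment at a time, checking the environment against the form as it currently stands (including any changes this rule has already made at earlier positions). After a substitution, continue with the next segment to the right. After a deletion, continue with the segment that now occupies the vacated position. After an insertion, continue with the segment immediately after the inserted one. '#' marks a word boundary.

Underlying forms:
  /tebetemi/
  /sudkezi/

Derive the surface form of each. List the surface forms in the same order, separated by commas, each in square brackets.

[tebetem], [sudkez]

/tebetemi/:
  A Final Vowel Lowering: [tebetemi] → [tebeteme]
  B Cluster Epenthesis: no change — [tebeteme]
  C Apocope: [tebeteme] → [tebetem]
/sudkezi/:
  A Final Vowel Lowering: [sudkezi] → [sudkeze]
  B Cluster Epenthesis: no change — [sudkeze]
  C Apocope: [sudkeze] → [sudkez]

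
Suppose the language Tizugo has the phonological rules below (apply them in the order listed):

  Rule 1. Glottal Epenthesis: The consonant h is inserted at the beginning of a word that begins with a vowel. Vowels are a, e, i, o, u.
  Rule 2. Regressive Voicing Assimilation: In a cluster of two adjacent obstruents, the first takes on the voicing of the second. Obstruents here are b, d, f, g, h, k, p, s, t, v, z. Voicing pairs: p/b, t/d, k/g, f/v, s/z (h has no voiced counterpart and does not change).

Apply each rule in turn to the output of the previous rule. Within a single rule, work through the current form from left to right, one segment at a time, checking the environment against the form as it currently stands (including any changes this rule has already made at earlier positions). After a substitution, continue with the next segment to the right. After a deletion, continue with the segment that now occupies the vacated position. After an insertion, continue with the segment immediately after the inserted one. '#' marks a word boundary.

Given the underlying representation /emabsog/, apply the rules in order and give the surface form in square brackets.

Rule 1 Glottal Epenthesis: [emabsog] → [hemabsog]
Rule 2 Regressive Voicing Assimilation: [hemabsog] → [hemapsog]

[hemapsog]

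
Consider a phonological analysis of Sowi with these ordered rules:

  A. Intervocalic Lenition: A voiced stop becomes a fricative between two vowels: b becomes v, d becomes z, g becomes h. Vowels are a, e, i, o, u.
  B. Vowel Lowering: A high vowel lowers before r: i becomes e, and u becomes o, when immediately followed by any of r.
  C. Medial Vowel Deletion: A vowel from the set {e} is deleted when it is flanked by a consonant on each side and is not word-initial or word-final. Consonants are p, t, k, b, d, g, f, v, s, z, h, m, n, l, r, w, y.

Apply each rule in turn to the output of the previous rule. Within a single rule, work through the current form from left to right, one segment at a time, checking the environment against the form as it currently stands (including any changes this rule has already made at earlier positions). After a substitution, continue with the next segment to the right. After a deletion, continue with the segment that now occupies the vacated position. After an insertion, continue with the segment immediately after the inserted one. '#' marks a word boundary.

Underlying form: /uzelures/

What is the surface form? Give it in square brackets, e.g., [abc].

A Intervocalic Lenition: no change — [uzelures]
B Vowel Lowering: [uzelures] → [uzelores]
C Medial Vowel Deletion: [uzelores] → [uzlors]

[uzlors]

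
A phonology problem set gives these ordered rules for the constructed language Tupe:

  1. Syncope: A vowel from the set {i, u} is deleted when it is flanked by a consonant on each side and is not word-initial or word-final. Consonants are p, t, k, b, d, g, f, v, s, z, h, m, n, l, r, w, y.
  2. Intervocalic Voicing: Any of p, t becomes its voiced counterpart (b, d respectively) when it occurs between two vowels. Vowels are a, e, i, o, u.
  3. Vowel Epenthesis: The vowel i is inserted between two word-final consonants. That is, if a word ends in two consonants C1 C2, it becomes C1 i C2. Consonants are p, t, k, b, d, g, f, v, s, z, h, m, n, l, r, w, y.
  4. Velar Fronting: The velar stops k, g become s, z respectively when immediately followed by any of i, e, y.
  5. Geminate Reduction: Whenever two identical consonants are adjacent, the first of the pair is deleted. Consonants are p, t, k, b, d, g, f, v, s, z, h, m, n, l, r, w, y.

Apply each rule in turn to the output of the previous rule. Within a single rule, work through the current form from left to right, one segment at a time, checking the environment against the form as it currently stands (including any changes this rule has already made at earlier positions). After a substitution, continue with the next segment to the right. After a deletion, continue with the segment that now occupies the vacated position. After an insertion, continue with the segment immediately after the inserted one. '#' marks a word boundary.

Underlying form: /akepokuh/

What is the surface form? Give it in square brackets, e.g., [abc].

[asebosih]

1 Syncope: [akepokuh] → [akepokh]
2 Intervocalic Voicing: [akepokh] → [akebokh]
3 Vowel Epenthesis: [akebokh] → [akebokih]
4 Velar Fronting: [akebokih] → [asebosih]
5 Geminate Reduction: no change — [asebosih]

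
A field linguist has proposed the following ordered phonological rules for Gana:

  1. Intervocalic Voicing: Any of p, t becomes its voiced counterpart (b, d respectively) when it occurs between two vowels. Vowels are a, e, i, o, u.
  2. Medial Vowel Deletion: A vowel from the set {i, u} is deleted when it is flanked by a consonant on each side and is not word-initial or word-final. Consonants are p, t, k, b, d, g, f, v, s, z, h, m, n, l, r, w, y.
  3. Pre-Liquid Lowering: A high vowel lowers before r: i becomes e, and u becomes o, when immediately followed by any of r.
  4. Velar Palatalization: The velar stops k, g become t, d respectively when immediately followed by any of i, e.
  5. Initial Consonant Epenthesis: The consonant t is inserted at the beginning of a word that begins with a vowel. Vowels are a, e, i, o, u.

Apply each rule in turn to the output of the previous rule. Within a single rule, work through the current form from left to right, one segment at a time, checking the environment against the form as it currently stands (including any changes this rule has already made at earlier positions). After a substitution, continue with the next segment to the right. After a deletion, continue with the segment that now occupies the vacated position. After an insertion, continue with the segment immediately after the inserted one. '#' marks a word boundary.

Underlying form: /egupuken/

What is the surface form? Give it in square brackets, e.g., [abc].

[tegbten]

1 Intervocalic Voicing: [egupuken] → [egubuken]
2 Medial Vowel Deletion: [egubuken] → [egbken]
3 Pre-Liquid Lowering: no change — [egbken]
4 Velar Palatalization: [egbken] → [egbten]
5 Initial Consonant Epenthesis: [egbten] → [tegbten]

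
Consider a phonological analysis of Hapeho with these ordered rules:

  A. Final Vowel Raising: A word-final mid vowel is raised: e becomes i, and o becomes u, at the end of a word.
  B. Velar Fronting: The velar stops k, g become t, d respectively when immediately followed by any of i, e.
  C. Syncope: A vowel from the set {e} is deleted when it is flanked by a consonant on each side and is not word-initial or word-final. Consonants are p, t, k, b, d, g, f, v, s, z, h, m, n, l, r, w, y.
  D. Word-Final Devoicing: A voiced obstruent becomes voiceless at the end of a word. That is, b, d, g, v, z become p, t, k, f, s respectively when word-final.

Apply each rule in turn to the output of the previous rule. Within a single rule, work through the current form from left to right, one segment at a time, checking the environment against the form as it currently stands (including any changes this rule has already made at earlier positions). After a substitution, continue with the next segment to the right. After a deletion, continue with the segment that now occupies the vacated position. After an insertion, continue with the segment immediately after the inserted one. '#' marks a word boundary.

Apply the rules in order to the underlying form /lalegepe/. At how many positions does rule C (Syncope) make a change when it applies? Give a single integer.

2

A Final Vowel Raising: [lalegepe] → [lalegepi]
B Velar Fronting: [lalegepi] → [laledepi]
C Syncope: [laledepi] → [laldpi]
D Word-Final Devoicing: no change — [laldpi]
Rule C changed 2 position(s).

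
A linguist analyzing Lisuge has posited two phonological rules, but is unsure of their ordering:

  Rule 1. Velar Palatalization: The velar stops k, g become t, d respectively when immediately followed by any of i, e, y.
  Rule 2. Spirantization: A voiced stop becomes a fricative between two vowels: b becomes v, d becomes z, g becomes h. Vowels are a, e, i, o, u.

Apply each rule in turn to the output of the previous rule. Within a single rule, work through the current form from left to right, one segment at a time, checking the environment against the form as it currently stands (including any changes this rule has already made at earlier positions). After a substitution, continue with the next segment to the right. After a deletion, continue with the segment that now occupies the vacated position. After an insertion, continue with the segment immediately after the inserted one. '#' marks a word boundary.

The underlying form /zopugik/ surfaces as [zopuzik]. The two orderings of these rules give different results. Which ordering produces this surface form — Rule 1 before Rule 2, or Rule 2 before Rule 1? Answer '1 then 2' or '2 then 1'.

1 then 2

Order 1 then 2:
  1 Velar Palatalization: [zopugik] → [zopudik]
  2 Spirantization: [zopudik] → [zopuzik]
  result: [zopuzik]
Order 2 then 1:
  2 Spirantization: [zopugik] → [zopuhik]
  1 Velar Palatalization: no change — [zopuhik]
  result: [zopuhik]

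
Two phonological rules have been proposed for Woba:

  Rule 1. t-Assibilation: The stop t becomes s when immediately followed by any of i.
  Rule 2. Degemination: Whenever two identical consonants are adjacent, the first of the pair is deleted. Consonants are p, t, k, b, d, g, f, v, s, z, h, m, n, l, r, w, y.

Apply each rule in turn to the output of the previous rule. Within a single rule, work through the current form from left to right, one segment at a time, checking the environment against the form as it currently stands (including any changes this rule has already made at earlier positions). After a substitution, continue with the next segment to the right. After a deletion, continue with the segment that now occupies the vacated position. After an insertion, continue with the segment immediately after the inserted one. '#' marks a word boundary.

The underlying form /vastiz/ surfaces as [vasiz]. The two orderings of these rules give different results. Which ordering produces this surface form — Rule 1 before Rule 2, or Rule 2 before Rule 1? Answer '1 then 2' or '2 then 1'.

1 then 2

Order 1 then 2:
  1 t-Assibilation: [vastiz] → [vassiz]
  2 Degemination: [vassiz] → [vasiz]
  result: [vasiz]
Order 2 then 1:
  2 Degemination: no change — [vastiz]
  1 t-Assibilation: [vastiz] → [vassiz]
  result: [vassiz]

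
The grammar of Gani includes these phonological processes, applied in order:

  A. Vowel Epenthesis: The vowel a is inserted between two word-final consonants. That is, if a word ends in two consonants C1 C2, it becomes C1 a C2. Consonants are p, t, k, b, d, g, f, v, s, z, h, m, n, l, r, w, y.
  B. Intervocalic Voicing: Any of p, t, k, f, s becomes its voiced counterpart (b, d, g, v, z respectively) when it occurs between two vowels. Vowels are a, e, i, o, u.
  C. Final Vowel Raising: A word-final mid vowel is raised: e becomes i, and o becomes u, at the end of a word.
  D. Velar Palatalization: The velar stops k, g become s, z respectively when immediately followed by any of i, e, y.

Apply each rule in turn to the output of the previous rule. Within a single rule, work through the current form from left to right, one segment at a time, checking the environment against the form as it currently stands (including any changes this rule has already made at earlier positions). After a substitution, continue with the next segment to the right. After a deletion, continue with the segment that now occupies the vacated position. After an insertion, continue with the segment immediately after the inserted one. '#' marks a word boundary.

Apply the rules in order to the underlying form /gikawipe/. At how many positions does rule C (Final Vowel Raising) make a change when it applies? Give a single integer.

1

A Vowel Epenthesis: no change — [gikawipe]
B Intervocalic Voicing: [gikawipe] → [gigawibe]
C Final Vowel Raising: [gigawibe] → [gigawibi]
D Velar Palatalization: [gigawibi] → [zigawibi]
Rule C changed 1 position(s).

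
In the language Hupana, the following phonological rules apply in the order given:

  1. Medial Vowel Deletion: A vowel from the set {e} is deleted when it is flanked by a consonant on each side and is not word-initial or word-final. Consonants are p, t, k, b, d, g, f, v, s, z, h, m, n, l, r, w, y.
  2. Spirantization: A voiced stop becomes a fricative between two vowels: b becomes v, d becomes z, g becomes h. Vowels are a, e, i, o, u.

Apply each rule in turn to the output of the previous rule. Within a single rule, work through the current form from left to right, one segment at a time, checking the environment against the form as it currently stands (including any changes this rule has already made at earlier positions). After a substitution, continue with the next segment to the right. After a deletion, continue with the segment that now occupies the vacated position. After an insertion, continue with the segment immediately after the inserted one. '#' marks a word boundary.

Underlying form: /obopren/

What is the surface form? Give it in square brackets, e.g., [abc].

1 Medial Vowel Deletion: [obopren] → [oboprn]
2 Spirantization: [oboprn] → [ovoprn]

[ovoprn]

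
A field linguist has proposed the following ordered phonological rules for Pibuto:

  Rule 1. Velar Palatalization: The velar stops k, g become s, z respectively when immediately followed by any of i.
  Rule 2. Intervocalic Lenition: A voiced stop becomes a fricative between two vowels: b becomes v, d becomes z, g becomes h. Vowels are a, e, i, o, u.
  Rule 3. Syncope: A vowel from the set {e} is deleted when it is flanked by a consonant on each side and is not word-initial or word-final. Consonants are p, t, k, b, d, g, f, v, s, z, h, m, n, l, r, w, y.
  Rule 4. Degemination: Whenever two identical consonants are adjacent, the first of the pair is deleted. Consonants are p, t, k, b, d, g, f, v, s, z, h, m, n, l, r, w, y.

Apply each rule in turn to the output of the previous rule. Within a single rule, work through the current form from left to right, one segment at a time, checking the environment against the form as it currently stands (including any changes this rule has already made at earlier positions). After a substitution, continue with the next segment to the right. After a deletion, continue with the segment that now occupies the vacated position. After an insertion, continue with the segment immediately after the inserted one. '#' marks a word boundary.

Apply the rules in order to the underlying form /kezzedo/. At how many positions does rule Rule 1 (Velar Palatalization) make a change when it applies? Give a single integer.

0

Rule 1 Velar Palatalization: no change — [kezzedo]
Rule 2 Intervocalic Lenition: [kezzedo] → [kezzezo]
Rule 3 Syncope: [kezzezo] → [kzzzo]
Rule 4 Degemination: [kzzzo] → [kzo]
Rule Rule 1 changed 0 position(s).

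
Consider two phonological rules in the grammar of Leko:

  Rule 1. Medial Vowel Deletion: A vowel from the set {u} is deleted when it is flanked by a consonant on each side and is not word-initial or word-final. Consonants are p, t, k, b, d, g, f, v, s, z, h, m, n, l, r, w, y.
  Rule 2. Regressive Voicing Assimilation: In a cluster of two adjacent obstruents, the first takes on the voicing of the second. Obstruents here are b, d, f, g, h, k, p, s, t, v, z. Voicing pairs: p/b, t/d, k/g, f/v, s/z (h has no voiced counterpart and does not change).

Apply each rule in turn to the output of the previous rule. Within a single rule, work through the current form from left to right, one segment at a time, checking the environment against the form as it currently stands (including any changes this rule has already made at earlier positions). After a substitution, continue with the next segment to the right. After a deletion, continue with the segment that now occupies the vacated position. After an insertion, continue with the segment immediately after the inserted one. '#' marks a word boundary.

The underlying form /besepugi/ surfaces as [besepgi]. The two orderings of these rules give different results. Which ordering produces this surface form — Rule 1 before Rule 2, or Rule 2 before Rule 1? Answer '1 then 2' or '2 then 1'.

Order 1 then 2:
  1 Medial Vowel Deletion: [besepugi] → [besepgi]
  2 Regressive Voicing Assimilation: [besepgi] → [besebgi]
  result: [besebgi]
Order 2 then 1:
  2 Regressive Voicing Assimilation: no change — [besepugi]
  1 Medial Vowel Deletion: [besepugi] → [besepgi]
  result: [besepgi]

2 then 1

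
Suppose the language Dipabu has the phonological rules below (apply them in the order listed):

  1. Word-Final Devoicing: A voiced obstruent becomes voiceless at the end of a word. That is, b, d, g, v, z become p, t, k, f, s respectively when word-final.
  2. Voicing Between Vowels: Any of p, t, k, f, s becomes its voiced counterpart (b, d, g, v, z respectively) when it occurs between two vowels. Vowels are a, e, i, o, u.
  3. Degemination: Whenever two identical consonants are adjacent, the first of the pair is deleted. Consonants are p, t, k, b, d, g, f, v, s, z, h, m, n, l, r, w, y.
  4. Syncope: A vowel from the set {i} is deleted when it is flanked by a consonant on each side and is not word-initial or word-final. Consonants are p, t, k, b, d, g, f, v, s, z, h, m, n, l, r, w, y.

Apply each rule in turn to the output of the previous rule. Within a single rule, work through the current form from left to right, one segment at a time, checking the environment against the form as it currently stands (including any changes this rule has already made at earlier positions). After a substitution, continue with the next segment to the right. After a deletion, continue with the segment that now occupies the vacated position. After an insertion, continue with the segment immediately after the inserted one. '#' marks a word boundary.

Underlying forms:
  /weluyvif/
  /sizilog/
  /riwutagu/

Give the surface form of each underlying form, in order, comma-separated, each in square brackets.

[weluyvf], [szlok], [rwudagu]

/weluyvif/:
  1 Word-Final Devoicing: no change — [weluyvif]
  2 Voicing Between Vowels: no change — [weluyvif]
  3 Degemination: no change — [weluyvif]
  4 Syncope: [weluyvif] → [weluyvf]
/sizilog/:
  1 Word-Final Devoicing: [sizilog] → [sizilok]
  2 Voicing Between Vowels: no change — [sizilok]
  3 Degemination: no change — [sizilok]
  4 Syncope: [sizilok] → [szlok]
/riwutagu/:
  1 Word-Final Devoicing: no change — [riwutagu]
  2 Voicing Between Vowels: [riwutagu] → [riwudagu]
  3 Degemination: no change — [riwudagu]
  4 Syncope: [riwudagu] → [rwudagu]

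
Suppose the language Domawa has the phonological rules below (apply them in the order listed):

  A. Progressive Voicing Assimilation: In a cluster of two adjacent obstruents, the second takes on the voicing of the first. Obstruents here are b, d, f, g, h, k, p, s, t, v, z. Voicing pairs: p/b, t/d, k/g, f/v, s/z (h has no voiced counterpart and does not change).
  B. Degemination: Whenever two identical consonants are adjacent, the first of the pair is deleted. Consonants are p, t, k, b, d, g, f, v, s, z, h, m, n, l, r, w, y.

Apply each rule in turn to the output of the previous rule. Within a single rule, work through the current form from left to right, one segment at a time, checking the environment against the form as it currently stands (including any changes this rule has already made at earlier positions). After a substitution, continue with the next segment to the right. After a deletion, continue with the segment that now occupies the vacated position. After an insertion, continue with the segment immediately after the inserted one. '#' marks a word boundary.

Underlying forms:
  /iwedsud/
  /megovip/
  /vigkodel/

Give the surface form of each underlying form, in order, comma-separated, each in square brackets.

/iwedsud/:
  A Progressive Voicing Assimilation: [iwedsud] → [iwedzud]
  B Degemination: no change — [iwedzud]
/megovip/:
  A Progressive Voicing Assimilation: no change — [megovip]
  B Degemination: no change — [megovip]
/vigkodel/:
  A Progressive Voicing Assimilation: [vigkodel] → [viggodel]
  B Degemination: [viggodel] → [vigodel]

[iwedzud], [megovip], [vigodel]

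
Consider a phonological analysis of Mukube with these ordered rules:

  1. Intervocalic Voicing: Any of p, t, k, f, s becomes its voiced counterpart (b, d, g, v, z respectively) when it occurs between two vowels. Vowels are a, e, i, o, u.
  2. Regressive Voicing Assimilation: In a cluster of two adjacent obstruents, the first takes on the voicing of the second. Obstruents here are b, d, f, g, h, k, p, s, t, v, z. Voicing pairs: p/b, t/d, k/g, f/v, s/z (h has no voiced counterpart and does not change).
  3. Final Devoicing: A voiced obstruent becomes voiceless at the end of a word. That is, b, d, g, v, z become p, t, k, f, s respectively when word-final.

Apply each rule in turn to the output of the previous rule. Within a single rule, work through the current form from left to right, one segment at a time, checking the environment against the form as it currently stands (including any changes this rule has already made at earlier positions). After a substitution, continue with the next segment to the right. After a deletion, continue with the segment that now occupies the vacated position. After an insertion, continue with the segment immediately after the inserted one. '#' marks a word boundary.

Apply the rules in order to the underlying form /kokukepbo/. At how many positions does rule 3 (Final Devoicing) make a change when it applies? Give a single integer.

0

1 Intervocalic Voicing: [kokukepbo] → [kogugepbo]
2 Regressive Voicing Assimilation: [kogugepbo] → [kogugebbo]
3 Final Devoicing: no change — [kogugebbo]
Rule 3 changed 0 position(s).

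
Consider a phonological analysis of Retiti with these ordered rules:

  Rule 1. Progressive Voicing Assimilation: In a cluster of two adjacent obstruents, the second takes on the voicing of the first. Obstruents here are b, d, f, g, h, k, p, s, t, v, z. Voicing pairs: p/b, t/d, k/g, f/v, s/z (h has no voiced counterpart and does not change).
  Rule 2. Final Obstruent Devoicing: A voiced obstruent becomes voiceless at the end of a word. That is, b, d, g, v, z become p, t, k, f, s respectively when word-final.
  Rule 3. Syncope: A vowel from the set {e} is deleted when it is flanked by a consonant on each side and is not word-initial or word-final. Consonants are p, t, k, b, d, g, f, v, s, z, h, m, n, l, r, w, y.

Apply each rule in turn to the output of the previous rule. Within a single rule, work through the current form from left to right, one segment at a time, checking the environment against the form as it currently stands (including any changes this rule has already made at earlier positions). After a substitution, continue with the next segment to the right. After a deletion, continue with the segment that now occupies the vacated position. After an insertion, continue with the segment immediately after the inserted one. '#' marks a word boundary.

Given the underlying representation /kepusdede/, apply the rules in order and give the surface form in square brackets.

[kpustde]

Rule 1 Progressive Voicing Assimilation: [kepusdede] → [kepustede]
Rule 2 Final Obstruent Devoicing: no change — [kepustede]
Rule 3 Syncope: [kepustede] → [kpustde]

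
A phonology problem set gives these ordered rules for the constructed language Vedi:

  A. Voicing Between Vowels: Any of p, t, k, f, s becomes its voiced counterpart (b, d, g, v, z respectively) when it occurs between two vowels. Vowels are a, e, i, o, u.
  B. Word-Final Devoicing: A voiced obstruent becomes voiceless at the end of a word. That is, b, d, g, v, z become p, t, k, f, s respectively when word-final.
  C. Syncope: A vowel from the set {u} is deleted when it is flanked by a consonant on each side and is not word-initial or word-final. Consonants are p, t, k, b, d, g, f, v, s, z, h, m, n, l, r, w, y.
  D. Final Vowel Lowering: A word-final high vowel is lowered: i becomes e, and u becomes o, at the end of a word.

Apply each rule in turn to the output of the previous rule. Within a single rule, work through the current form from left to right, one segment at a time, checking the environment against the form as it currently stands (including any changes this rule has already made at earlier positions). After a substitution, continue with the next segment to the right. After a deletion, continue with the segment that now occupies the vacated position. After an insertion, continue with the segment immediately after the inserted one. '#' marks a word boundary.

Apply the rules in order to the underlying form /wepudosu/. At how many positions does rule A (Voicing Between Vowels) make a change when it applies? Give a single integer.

A Voicing Between Vowels: [wepudosu] → [webudozu]
B Word-Final Devoicing: no change — [webudozu]
C Syncope: [webudozu] → [webdozu]
D Final Vowel Lowering: [webdozu] → [webdozo]
Rule A changed 2 position(s).

2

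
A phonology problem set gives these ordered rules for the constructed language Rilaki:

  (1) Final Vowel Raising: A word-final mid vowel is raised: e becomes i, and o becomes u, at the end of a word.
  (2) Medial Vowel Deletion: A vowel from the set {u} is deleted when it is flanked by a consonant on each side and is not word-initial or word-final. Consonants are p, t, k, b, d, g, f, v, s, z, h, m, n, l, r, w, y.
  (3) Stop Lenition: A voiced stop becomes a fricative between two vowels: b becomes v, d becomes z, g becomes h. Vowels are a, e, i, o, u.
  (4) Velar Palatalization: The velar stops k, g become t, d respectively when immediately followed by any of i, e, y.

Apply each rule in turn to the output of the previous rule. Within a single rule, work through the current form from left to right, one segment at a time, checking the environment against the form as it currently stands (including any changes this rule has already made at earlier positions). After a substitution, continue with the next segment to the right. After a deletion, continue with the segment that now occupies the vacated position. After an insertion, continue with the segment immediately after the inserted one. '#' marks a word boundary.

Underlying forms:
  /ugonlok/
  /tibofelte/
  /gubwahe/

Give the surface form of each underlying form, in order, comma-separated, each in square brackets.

/ugonlok/:
  (1) Final Vowel Raising: no change — [ugonlok]
  (2) Medial Vowel Deletion: no change — [ugonlok]
  (3) Stop Lenition: [ugonlok] → [uhonlok]
  (4) Velar Palatalization: no change — [uhonlok]
/tibofelte/:
  (1) Final Vowel Raising: [tibofelte] → [tibofelti]
  (2) Medial Vowel Deletion: no change — [tibofelti]
  (3) Stop Lenition: [tibofelti] → [tivofelti]
  (4) Velar Palatalization: no change — [tivofelti]
/gubwahe/:
  (1) Final Vowel Raising: [gubwahe] → [gubwahi]
  (2) Medial Vowel Deletion: [gubwahi] → [gbwahi]
  (3) Stop Lenition: no change — [gbwahi]
  (4) Velar Palatalization: no change — [gbwahi]

[uhonlok], [tivofelti], [gbwahi]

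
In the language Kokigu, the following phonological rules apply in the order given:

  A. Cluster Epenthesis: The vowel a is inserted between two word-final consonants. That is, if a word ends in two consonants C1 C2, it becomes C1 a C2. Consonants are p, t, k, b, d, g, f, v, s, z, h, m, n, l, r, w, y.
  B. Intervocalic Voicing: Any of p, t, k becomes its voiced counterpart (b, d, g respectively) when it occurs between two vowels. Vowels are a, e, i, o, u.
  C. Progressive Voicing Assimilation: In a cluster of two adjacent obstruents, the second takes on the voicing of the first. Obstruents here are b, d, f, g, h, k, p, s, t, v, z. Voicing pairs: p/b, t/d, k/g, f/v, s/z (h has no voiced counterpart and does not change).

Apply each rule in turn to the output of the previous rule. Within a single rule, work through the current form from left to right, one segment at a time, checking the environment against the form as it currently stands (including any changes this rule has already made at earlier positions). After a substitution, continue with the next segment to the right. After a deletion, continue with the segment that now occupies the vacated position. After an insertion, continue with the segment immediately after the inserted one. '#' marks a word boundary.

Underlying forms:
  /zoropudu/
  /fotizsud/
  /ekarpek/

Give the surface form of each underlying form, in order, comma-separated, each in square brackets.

[zorobudu], [fodizzud], [egarpek]

/zoropudu/:
  A Cluster Epenthesis: no change — [zoropudu]
  B Intervocalic Voicing: [zoropudu] → [zorobudu]
  C Progressive Voicing Assimilation: no change — [zorobudu]
/fotizsud/:
  A Cluster Epenthesis: no change — [fotizsud]
  B Intervocalic Voicing: [fotizsud] → [fodizsud]
  C Progressive Voicing Assimilation: [fodizsud] → [fodizzud]
/ekarpek/:
  A Cluster Epenthesis: no change — [ekarpek]
  B Intervocalic Voicing: [ekarpek] → [egarpek]
  C Progressive Voicing Assimilation: no change — [egarpek]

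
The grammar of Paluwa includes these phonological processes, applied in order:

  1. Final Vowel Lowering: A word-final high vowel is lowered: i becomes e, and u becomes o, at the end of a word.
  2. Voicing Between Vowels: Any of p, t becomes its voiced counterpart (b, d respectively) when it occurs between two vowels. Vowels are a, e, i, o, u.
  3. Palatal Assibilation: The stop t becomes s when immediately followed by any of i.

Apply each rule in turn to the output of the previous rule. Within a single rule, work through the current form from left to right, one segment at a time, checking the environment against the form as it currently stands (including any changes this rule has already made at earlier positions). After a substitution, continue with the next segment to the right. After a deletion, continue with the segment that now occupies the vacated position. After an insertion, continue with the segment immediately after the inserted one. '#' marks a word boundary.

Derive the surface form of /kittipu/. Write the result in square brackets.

1 Final Vowel Lowering: [kittipu] → [kittipo]
2 Voicing Between Vowels: [kittipo] → [kittibo]
3 Palatal Assibilation: [kittibo] → [kitsibo]

[kitsibo]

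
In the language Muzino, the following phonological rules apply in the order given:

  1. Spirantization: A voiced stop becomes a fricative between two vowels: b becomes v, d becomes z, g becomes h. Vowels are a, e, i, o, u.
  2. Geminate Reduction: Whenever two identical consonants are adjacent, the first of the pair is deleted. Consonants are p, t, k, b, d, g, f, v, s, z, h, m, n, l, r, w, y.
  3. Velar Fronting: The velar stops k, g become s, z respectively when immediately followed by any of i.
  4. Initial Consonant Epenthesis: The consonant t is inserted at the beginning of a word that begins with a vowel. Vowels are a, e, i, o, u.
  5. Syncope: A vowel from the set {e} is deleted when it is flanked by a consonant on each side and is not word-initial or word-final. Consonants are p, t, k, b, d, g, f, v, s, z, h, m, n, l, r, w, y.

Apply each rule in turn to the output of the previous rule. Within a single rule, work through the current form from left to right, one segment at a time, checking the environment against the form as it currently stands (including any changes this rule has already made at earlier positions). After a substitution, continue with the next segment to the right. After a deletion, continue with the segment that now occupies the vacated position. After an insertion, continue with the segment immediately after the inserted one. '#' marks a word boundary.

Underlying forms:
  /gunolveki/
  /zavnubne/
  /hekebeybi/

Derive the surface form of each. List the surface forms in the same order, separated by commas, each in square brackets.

[gunolvsi], [zavnubne], [hkvybi]

/gunolveki/:
  1 Spirantization: no change — [gunolveki]
  2 Geminate Reduction: no change — [gunolveki]
  3 Velar Fronting: [gunolveki] → [gunolvesi]
  4 Initial Consonant Epenthesis: no change — [gunolvesi]
  5 Syncope: [gunolvesi] → [gunolvsi]
/zavnubne/:
  1 Spirantization: no change — [zavnubne]
  2 Geminate Reduction: no change — [zavnubne]
  3 Velar Fronting: no change — [zavnubne]
  4 Initial Consonant Epenthesis: no change — [zavnubne]
  5 Syncope: no change — [zavnubne]
/hekebeybi/:
  1 Spirantization: [hekebeybi] → [hekeveybi]
  2 Geminate Reduction: no change — [hekeveybi]
  3 Velar Fronting: no change — [hekeveybi]
  4 Initial Consonant Epenthesis: no change — [hekeveybi]
  5 Syncope: [hekeveybi] → [hkvybi]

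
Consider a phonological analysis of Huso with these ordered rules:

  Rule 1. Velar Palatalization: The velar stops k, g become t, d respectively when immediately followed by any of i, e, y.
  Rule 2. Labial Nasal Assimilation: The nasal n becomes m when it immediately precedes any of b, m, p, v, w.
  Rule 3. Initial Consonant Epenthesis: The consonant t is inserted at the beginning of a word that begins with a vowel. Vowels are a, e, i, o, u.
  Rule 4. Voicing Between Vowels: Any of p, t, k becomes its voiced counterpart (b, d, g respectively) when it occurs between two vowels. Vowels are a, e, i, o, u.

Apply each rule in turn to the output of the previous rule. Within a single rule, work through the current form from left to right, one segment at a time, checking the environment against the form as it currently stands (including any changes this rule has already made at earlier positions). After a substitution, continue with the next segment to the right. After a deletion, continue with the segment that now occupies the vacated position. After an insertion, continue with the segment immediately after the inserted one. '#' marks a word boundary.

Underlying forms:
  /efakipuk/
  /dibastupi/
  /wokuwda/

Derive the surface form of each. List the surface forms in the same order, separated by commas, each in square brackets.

[tefadibuk], [dibastubi], [woguwda]

/efakipuk/:
  Rule 1 Velar Palatalization: [efakipuk] → [efatipuk]
  Rule 2 Labial Nasal Assimilation: no change — [efatipuk]
  Rule 3 Initial Consonant Epenthesis: [efatipuk] → [tefatipuk]
  Rule 4 Voicing Between Vowels: [tefatipuk] → [tefadibuk]
/dibastupi/:
  Rule 1 Velar Palatalization: no change — [dibastupi]
  Rule 2 Labial Nasal Assimilation: no change — [dibastupi]
  Rule 3 Initial Consonant Epenthesis: no change — [dibastupi]
  Rule 4 Voicing Between Vowels: [dibastupi] → [dibastubi]
/wokuwda/:
  Rule 1 Velar Palatalization: no change — [wokuwda]
  Rule 2 Labial Nasal Assimilation: no change — [wokuwda]
  Rule 3 Initial Consonant Epenthesis: no change — [wokuwda]
  Rule 4 Voicing Between Vowels: [wokuwda] → [woguwda]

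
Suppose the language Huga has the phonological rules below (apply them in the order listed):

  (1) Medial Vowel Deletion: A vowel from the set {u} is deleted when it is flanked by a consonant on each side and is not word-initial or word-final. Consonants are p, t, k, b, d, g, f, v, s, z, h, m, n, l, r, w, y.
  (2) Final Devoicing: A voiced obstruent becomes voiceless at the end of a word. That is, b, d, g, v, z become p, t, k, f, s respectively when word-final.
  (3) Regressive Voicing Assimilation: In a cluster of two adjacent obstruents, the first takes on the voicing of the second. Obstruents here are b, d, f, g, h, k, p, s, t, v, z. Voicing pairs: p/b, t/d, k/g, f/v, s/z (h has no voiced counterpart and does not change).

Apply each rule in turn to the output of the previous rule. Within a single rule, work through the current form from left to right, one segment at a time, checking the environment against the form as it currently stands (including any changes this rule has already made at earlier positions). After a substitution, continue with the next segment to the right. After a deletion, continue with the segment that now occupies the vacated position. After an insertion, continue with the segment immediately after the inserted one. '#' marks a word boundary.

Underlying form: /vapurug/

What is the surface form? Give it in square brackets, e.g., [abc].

(1) Medial Vowel Deletion: [vapurug] → [vaprg]
(2) Final Devoicing: [vaprg] → [vaprk]
(3) Regressive Voicing Assimilation: no change — [vaprk]

[vaprk]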